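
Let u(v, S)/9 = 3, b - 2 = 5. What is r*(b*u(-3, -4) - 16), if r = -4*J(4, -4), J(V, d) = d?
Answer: 2768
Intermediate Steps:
b = 7 (b = 2 + 5 = 7)
u(v, S) = 27 (u(v, S) = 9*3 = 27)
r = 16 (r = -4*(-4) = 16)
r*(b*u(-3, -4) - 16) = 16*(7*27 - 16) = 16*(189 - 16) = 16*173 = 2768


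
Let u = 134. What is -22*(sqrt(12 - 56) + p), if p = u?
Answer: -2948 - 44*I*sqrt(11) ≈ -2948.0 - 145.93*I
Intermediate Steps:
p = 134
-22*(sqrt(12 - 56) + p) = -22*(sqrt(12 - 56) + 134) = -22*(sqrt(-44) + 134) = -22*(2*I*sqrt(11) + 134) = -22*(134 + 2*I*sqrt(11)) = -2948 - 44*I*sqrt(11)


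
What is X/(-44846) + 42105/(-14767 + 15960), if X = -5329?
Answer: 1894598327/53501278 ≈ 35.412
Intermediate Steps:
X/(-44846) + 42105/(-14767 + 15960) = -5329/(-44846) + 42105/(-14767 + 15960) = -5329*(-1/44846) + 42105/1193 = 5329/44846 + 42105*(1/1193) = 5329/44846 + 42105/1193 = 1894598327/53501278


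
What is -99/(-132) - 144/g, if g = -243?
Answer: 145/108 ≈ 1.3426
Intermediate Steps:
-99/(-132) - 144/g = -99/(-132) - 144/(-243) = -99*(-1/132) - 144*(-1/243) = ¾ + 16/27 = 145/108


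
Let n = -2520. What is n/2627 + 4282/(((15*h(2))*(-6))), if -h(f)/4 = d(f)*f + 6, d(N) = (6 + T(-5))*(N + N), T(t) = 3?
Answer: -29756393/36883080 ≈ -0.80678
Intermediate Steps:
d(N) = 18*N (d(N) = (6 + 3)*(N + N) = 9*(2*N) = 18*N)
h(f) = -24 - 72*f² (h(f) = -4*((18*f)*f + 6) = -4*(18*f² + 6) = -4*(6 + 18*f²) = -24 - 72*f²)
n/2627 + 4282/(((15*h(2))*(-6))) = -2520/2627 + 4282/(((15*(-24 - 72*2²))*(-6))) = -2520*1/2627 + 4282/(((15*(-24 - 72*4))*(-6))) = -2520/2627 + 4282/(((15*(-24 - 288))*(-6))) = -2520/2627 + 4282/(((15*(-312))*(-6))) = -2520/2627 + 4282/((-4680*(-6))) = -2520/2627 + 4282/28080 = -2520/2627 + 4282*(1/28080) = -2520/2627 + 2141/14040 = -29756393/36883080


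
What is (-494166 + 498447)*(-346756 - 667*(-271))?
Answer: -710641719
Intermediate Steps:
(-494166 + 498447)*(-346756 - 667*(-271)) = 4281*(-346756 + 180757) = 4281*(-165999) = -710641719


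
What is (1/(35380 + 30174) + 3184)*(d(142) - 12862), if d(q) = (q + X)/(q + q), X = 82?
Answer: -95297714087901/2327167 ≈ -4.0950e+7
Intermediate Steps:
d(q) = (82 + q)/(2*q) (d(q) = (q + 82)/(q + q) = (82 + q)/((2*q)) = (82 + q)*(1/(2*q)) = (82 + q)/(2*q))
(1/(35380 + 30174) + 3184)*(d(142) - 12862) = (1/(35380 + 30174) + 3184)*((1/2)*(82 + 142)/142 - 12862) = (1/65554 + 3184)*((1/2)*(1/142)*224 - 12862) = (1/65554 + 3184)*(56/71 - 12862) = (208723937/65554)*(-913146/71) = -95297714087901/2327167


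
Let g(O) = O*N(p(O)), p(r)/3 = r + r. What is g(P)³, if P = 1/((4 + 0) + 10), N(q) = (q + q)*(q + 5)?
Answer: 1481544/40353607 ≈ 0.036714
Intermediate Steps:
p(r) = 6*r (p(r) = 3*(r + r) = 3*(2*r) = 6*r)
N(q) = 2*q*(5 + q) (N(q) = (2*q)*(5 + q) = 2*q*(5 + q))
P = 1/14 (P = 1/(4 + 10) = 1/14 ≈ 0.071429)
g(O) = 12*O²*(5 + 6*O) (g(O) = O*(2*(6*O)*(5 + 6*O)) = O*(12*O*(5 + 6*O)) = 12*O²*(5 + 6*O))
g(P)³ = ((1/14)²*(60 + 72*(1/14)))³ = ((60 + 36/7)/196)³ = ((1/196)*(456/7))³ = (114/343)³ = 1481544/40353607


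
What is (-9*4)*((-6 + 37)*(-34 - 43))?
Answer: 85932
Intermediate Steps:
(-9*4)*((-6 + 37)*(-34 - 43)) = -1116*(-77) = -36*(-2387) = 85932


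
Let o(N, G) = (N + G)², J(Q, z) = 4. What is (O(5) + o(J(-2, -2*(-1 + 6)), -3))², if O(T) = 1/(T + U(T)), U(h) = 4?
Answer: 100/81 ≈ 1.2346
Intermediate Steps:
o(N, G) = (G + N)²
O(T) = 1/(4 + T) (O(T) = 1/(T + 4) = 1/(4 + T))
(O(5) + o(J(-2, -2*(-1 + 6)), -3))² = (1/(4 + 5) + (-3 + 4)²)² = (1/9 + 1²)² = (⅑ + 1)² = (10/9)² = 100/81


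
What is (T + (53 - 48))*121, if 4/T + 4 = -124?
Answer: 19239/32 ≈ 601.22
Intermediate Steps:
T = -1/32 (T = 4/(-4 - 124) = 4/(-128) = 4*(-1/128) = -1/32 ≈ -0.031250)
(T + (53 - 48))*121 = (-1/32 + (53 - 48))*121 = (-1/32 + 5)*121 = (159/32)*121 = 19239/32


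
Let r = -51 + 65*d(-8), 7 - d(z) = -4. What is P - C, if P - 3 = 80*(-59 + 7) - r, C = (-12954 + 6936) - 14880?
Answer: 16077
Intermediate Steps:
d(z) = 11 (d(z) = 7 - 1*(-4) = 7 + 4 = 11)
r = 664 (r = -51 + 65*11 = -51 + 715 = 664)
C = -20898 (C = -6018 - 14880 = -20898)
P = -4821 (P = 3 + (80*(-59 + 7) - 1*664) = 3 + (80*(-52) - 664) = 3 + (-4160 - 664) = 3 - 4824 = -4821)
P - C = -4821 - 1*(-20898) = -4821 + 20898 = 16077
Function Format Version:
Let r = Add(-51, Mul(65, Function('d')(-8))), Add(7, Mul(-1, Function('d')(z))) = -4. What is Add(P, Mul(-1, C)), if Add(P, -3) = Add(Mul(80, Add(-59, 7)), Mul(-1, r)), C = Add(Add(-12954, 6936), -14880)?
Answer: 16077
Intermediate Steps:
Function('d')(z) = 11 (Function('d')(z) = Add(7, Mul(-1, -4)) = Add(7, 4) = 11)
r = 664 (r = Add(-51, Mul(65, 11)) = Add(-51, 715) = 664)
C = -20898 (C = Add(-6018, -14880) = -20898)
P = -4821 (P = Add(3, Add(Mul(80, Add(-59, 7)), Mul(-1, 664))) = Add(3, Add(Mul(80, -52), -664)) = Add(3, Add(-4160, -664)) = Add(3, -4824) = -4821)
Add(P, Mul(-1, C)) = Add(-4821, Mul(-1, -20898)) = Add(-4821, 20898) = 16077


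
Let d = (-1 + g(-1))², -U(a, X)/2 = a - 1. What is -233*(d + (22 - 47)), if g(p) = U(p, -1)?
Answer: 3728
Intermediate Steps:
U(a, X) = 2 - 2*a (U(a, X) = -2*(a - 1) = -2*(-1 + a) = 2 - 2*a)
g(p) = 2 - 2*p
d = 9 (d = (-1 + (2 - 2*(-1)))² = (-1 + (2 + 2))² = (-1 + 4)² = 3² = 9)
-233*(d + (22 - 47)) = -233*(9 + (22 - 47)) = -233*(9 - 25) = -233*(-16) = 3728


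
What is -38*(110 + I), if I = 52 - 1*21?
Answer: -5358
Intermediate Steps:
I = 31 (I = 52 - 21 = 31)
-38*(110 + I) = -38*(110 + 31) = -38*141 = -5358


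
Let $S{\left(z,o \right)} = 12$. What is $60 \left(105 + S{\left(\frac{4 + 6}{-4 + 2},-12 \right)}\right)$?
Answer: $7020$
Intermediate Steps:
$60 \left(105 + S{\left(\frac{4 + 6}{-4 + 2},-12 \right)}\right) = 60 \left(105 + 12\right) = 60 \cdot 117 = 7020$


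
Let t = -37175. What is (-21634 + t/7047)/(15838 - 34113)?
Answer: 152491973/128783925 ≈ 1.1841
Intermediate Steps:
(-21634 + t/7047)/(15838 - 34113) = (-21634 - 37175/7047)/(15838 - 34113) = (-21634 - 37175*1/7047)/(-18275) = (-21634 - 37175/7047)*(-1/18275) = -152491973/7047*(-1/18275) = 152491973/128783925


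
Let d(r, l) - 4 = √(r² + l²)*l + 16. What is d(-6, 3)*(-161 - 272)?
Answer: -8660 - 3897*√5 ≈ -17374.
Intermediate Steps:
d(r, l) = 20 + l*√(l² + r²) (d(r, l) = 4 + (√(r² + l²)*l + 16) = 4 + (√(l² + r²)*l + 16) = 4 + (l*√(l² + r²) + 16) = 4 + (16 + l*√(l² + r²)) = 20 + l*√(l² + r²))
d(-6, 3)*(-161 - 272) = (20 + 3*√(3² + (-6)²))*(-161 - 272) = (20 + 3*√(9 + 36))*(-433) = (20 + 3*√45)*(-433) = (20 + 3*(3*√5))*(-433) = (20 + 9*√5)*(-433) = -8660 - 3897*√5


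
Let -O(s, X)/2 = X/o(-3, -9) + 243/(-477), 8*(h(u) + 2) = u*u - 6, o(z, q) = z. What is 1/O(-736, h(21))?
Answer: 636/22855 ≈ 0.027828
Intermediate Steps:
h(u) = -11/4 + u**2/8 (h(u) = -2 + (u*u - 6)/8 = -2 + (u**2 - 6)/8 = -2 + (-6 + u**2)/8 = -2 + (-3/4 + u**2/8) = -11/4 + u**2/8)
O(s, X) = 54/53 + 2*X/3 (O(s, X) = -2*(X/(-3) + 243/(-477)) = -2*(X*(-1/3) + 243*(-1/477)) = -2*(-X/3 - 27/53) = -2*(-27/53 - X/3) = 54/53 + 2*X/3)
1/O(-736, h(21)) = 1/(54/53 + 2*(-11/4 + (1/8)*21**2)/3) = 1/(54/53 + 2*(-11/4 + (1/8)*441)/3) = 1/(54/53 + 2*(-11/4 + 441/8)/3) = 1/(54/53 + (2/3)*(419/8)) = 1/(54/53 + 419/12) = 1/(22855/636) = 636/22855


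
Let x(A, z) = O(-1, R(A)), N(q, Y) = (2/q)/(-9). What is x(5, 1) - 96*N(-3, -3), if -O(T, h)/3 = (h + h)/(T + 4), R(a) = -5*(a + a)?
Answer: 836/9 ≈ 92.889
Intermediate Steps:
N(q, Y) = -2/(9*q) (N(q, Y) = (2/q)*(-⅑) = -2/(9*q))
R(a) = -10*a
O(T, h) = -6*h/(4 + T) (O(T, h) = -3*(h + h)/(T + 4) = -3*2*h/(4 + T) = -6*h/(4 + T))
x(A, z) = 20*A (x(A, z) = -6*(-10*A)/(4 - 1) = -6*(-10*A)/3 = -6*(-10*A)*⅓ = 20*A)
x(5, 1) - 96*N(-3, -3) = 20*5 - (-64)/(3*(-3)) = 100 - (-64)*(-1)/(3*3) = 100 - 96*2/27 = 100 - 64/9 = 836/9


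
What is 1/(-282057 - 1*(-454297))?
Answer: 1/172240 ≈ 5.8059e-6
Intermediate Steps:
1/(-282057 - 1*(-454297)) = 1/(-282057 + 454297) = 1/172240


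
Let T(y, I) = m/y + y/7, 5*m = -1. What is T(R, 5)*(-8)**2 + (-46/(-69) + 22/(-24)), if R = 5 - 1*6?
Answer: 477/140 ≈ 3.4071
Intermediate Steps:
m = -1/5 (m = (1/5)*(-1) = -1/5 ≈ -0.20000)
R = -1 (R = 5 - 6 = -1)
T(y, I) = -1/(5*y) + y/7
T(R, 5)*(-8)**2 + (-46/(-69) + 22/(-24)) = (-1/5/(-1) + (1/7)*(-1))*(-8)**2 + (-46/(-69) + 22/(-24)) = (-1/5*(-1) - 1/7)*64 + (-46*(-1/69) + 22*(-1/24)) = (1/5 - 1/7)*64 + (2/3 - 11/12) = (2/35)*64 - 1/4 = 128/35 - 1/4 = 477/140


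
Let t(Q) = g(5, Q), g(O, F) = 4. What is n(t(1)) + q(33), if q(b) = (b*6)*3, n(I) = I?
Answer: 598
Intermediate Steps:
t(Q) = 4
q(b) = 18*b (q(b) = (6*b)*3 = 18*b)
n(t(1)) + q(33) = 4 + 18*33 = 4 + 594 = 598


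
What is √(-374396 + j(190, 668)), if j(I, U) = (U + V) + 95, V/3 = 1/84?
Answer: I*√73232061/14 ≈ 611.25*I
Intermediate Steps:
V = 1/28 (V = 3/84 = 3*(1/84) = 1/28 ≈ 0.035714)
j(I, U) = 2661/28 + U (j(I, U) = (U + 1/28) + 95 = (1/28 + U) + 95 = 2661/28 + U)
√(-374396 + j(190, 668)) = √(-374396 + (2661/28 + 668)) = √(-374396 + 21365/28) = √(-10461723/28) = I*√73232061/14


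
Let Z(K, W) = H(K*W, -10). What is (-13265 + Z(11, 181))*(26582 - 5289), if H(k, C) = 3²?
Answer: -282260008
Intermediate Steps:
H(k, C) = 9
Z(K, W) = 9
(-13265 + Z(11, 181))*(26582 - 5289) = (-13265 + 9)*(26582 - 5289) = -13256*21293 = -282260008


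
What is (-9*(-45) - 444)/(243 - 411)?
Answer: 13/56 ≈ 0.23214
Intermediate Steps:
(-9*(-45) - 444)/(243 - 411) = (405 - 444)/(-168) = -39*(-1/168) = 13/56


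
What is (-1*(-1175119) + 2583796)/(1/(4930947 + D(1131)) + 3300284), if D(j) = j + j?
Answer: 18543513308235/16280990731357 ≈ 1.1390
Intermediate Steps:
D(j) = 2*j
(-1*(-1175119) + 2583796)/(1/(4930947 + D(1131)) + 3300284) = (-1*(-1175119) + 2583796)/(1/(4930947 + 2*1131) + 3300284) = (1175119 + 2583796)/(1/(4930947 + 2262) + 3300284) = 3758915/(1/4933209 + 3300284) = 3758915/(16280990731357/4933209) = 3758915*(4933209/16280990731357) = 18543513308235/16280990731357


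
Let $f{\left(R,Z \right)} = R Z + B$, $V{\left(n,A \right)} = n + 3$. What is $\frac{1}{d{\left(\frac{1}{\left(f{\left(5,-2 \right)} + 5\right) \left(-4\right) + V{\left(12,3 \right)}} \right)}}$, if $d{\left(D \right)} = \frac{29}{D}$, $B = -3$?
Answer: $\frac{1}{1363} \approx 0.00073368$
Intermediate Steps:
$V{\left(n,A \right)} = 3 + n$
$f{\left(R,Z \right)} = -3 + R Z$ ($f{\left(R,Z \right)} = R Z - 3 = -3 + R Z$)
$\frac{1}{d{\left(\frac{1}{\left(f{\left(5,-2 \right)} + 5\right) \left(-4\right) + V{\left(12,3 \right)}} \right)}} = \frac{1}{29 \frac{1}{\frac{1}{\left(\left(-3 + 5 \left(-2\right)\right) + 5\right) \left(-4\right) + \left(3 + 12\right)}}} = \frac{1}{29 \frac{1}{\frac{1}{\left(\left(-3 - 10\right) + 5\right) \left(-4\right) + 15}}} = \frac{1}{29 \frac{1}{\frac{1}{\left(-13 + 5\right) \left(-4\right) + 15}}} = \frac{1}{29 \frac{1}{\frac{1}{\left(-8\right) \left(-4\right) + 15}}} = \frac{1}{29 \frac{1}{\frac{1}{32 + 15}}} = \frac{1}{29 \frac{1}{\frac{1}{47}}} = \frac{1}{29 \cdot 47} = \frac{1}{1363}$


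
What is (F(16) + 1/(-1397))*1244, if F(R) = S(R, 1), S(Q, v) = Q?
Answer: 27804644/1397 ≈ 19903.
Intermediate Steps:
F(R) = R
(F(16) + 1/(-1397))*1244 = (16 + 1/(-1397))*1244 = (16 - 1/1397)*1244 = (22351/1397)*1244 = 27804644/1397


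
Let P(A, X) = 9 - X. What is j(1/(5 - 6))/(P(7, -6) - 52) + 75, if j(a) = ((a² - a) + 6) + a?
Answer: 2768/37 ≈ 74.811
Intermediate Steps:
j(a) = 6 + a² (j(a) = (6 + a² - a) + a = 6 + a²)
j(1/(5 - 6))/(P(7, -6) - 52) + 75 = (6 + (1/(5 - 6))²)/((9 - 1*(-6)) - 52) + 75 = (6 + (1/(-1))²)/((9 + 6) - 52) + 75 = (6 + (-1)²)/(15 - 52) + 75 = (6 + 1)/(-37) + 75 = 7*(-1/37) + 75 = -7/37 + 75 = 2768/37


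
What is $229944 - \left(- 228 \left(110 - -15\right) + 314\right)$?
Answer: $258130$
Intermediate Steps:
$229944 - \left(- 228 \left(110 - -15\right) + 314\right) = 229944 - \left(- 228 \left(110 + 15\right) + 314\right) = 229944 - \left(\left(-228\right) 125 + 314\right) = 229944 - \left(-28500 + 314\right) = 229944 - -28186 = 229944 + 28186 = 258130$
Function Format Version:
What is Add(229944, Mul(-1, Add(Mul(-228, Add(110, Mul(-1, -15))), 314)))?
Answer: 258130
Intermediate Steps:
Add(229944, Mul(-1, Add(Mul(-228, Add(110, Mul(-1, -15))), 314))) = Add(229944, Mul(-1, Add(Mul(-228, Add(110, 15)), 314))) = Add(229944, Mul(-1, Add(Mul(-228, 125), 314))) = Add(229944, Mul(-1, Add(-28500, 314))) = Add(229944, Mul(-1, -28186)) = Add(229944, 28186) = 258130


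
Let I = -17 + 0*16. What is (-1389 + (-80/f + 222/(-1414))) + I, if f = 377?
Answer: -374852241/266539 ≈ -1406.4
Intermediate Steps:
I = -17 (I = -17 + 0 = -17)
(-1389 + (-80/f + 222/(-1414))) + I = (-1389 + (-80/377 + 222/(-1414))) - 17 = (-1389 + (-80*1/377 + 222*(-1/1414))) - 17 = (-1389 + (-80/377 - 111/707)) - 17 = (-1389 - 98407/266539) - 17 = -370321078/266539 - 17 = -374852241/266539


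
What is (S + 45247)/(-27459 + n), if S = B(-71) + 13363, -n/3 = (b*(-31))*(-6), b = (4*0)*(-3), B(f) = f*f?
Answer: -21217/9153 ≈ -2.3180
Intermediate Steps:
B(f) = f**2
b = 0 (b = 0*(-3) = 0)
n = 0 (n = -3*0*(-31)*(-6) = -0*(-6) = -3*0 = 0)
S = 18404 (S = (-71)**2 + 13363 = 5041 + 13363 = 18404)
(S + 45247)/(-27459 + n) = (18404 + 45247)/(-27459 + 0) = 63651/(-27459) = 63651*(-1/27459) = -21217/9153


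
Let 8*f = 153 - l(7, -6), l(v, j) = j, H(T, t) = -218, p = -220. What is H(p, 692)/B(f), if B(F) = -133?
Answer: 218/133 ≈ 1.6391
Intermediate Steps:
f = 159/8 (f = (153 - 1*(-6))/8 = (153 + 6)/8 = (1/8)*159 = 159/8 ≈ 19.875)
H(p, 692)/B(f) = -218/(-133) = -218*(-1/133) = 218/133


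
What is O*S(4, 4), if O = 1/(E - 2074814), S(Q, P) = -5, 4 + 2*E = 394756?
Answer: 5/1877438 ≈ 2.6632e-6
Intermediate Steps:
E = 197376 (E = -2 + (1/2)*394756 = -2 + 197378 = 197376)
O = -1/1877438 (O = 1/(197376 - 2074814) = 1/(-1877438) = -1/1877438 ≈ -5.3264e-7)
O*S(4, 4) = -1/1877438*(-5) = 5/1877438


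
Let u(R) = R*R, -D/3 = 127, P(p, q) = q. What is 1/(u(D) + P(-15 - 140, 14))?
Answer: 1/145175 ≈ 6.8882e-6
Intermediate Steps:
D = -381 (D = -3*127 = -381)
u(R) = R**2
1/(u(D) + P(-15 - 140, 14)) = 1/((-381)**2 + 14) = 1/(145161 + 14) = 1/145175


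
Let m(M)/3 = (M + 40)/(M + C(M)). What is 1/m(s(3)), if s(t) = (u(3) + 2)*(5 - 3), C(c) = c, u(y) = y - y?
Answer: 2/33 ≈ 0.060606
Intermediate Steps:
u(y) = 0
s(t) = 4 (s(t) = (0 + 2)*(5 - 3) = 2*2 = 4)
m(M) = 3*(40 + M)/(2*M) (m(M) = 3*((M + 40)/(M + M)) = 3*((40 + M)/((2*M))) = 3*((40 + M)*(1/(2*M))) = 3*((40 + M)/(2*M)) = 3*(40 + M)/(2*M))
1/m(s(3)) = 1/(3/2 + 60/4) = 1/(3/2 + 60*(¼)) = 1/(3/2 + 15) = 1/(33/2) = 2/33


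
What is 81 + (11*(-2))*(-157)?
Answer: 3535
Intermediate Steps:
81 + (11*(-2))*(-157) = 81 - 22*(-157) = 81 + 3454 = 3535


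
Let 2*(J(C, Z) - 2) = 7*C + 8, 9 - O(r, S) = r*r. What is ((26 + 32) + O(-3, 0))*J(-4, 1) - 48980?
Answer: -49444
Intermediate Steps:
O(r, S) = 9 - r**2 (O(r, S) = 9 - r*r = 9 - r**2)
J(C, Z) = 6 + 7*C/2 (J(C, Z) = 2 + (7*C + 8)/2 = 2 + (8 + 7*C)/2 = 2 + (4 + 7*C/2) = 6 + 7*C/2)
((26 + 32) + O(-3, 0))*J(-4, 1) - 48980 = ((26 + 32) + (9 - 1*(-3)**2))*(6 + (7/2)*(-4)) - 48980 = (58 + (9 - 1*9))*(6 - 14) - 48980 = (58 + (9 - 9))*(-8) - 48980 = (58 + 0)*(-8) - 48980 = 58*(-8) - 48980 = -464 - 48980 = -49444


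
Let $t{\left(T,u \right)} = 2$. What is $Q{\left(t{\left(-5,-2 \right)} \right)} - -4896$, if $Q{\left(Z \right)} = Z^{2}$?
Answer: $4900$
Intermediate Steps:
$Q{\left(t{\left(-5,-2 \right)} \right)} - -4896 = 2^{2} - -4896 = 4 + 4896 = 4900$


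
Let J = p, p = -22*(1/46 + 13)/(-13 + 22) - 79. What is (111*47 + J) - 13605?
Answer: -1759258/207 ≈ -8498.8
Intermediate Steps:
p = -22942/207 (p = -22*(1/46 + 13)/9 - 79 = -6589/(23*9) - 79 = -22*599/414 - 79 = -6589/207 - 79 = -22942/207 ≈ -110.83)
J = -22942/207 ≈ -110.83
(111*47 + J) - 13605 = (111*47 - 22942/207) - 13605 = (5217 - 22942/207) - 13605 = 1056977/207 - 13605 = -1759258/207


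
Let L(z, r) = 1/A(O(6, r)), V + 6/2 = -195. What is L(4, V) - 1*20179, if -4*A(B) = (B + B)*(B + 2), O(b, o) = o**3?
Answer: -607939937275100761/30127357018440 ≈ -20179.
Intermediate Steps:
V = -198 (V = -3 - 195 = -198)
A(B) = -B*(2 + B)/2 (A(B) = -(B + B)*(B + 2)/4 = -2*B*(2 + B)/4 = -B*(2 + B)/2)
L(z, r) = -2/(r**3*(2 + r**3)) (L(z, r) = 1/(-r**3*(2 + r**3)/2) = -2/(r**3*(2 + r**3)))
L(4, V) - 1*20179 = -2/((-198)**3*(2 + (-198)**3)) - 1*20179 = -2*(-1/7762392)/(2 - 7762392) - 20179 = -2*(-1/7762392)/(-7762390) - 20179 = -2*(-1/7762392)*(-1/7762390) - 20179 = -1/30127357018440 - 20179 = -607939937275100761/30127357018440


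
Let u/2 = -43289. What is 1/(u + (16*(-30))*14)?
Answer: -1/93298 ≈ -1.0718e-5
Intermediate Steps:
u = -86578 (u = 2*(-43289) = -86578)
1/(u + (16*(-30))*14) = 1/(-86578 + (16*(-30))*14) = 1/(-86578 - 480*14) = 1/(-86578 - 6720) = 1/(-93298) = -1/93298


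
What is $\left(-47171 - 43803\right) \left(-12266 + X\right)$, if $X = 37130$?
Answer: $-2261977536$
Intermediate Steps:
$\left(-47171 - 43803\right) \left(-12266 + X\right) = \left(-47171 - 43803\right) \left(-12266 + 37130\right) = \left(-90974\right) 24864 = -2261977536$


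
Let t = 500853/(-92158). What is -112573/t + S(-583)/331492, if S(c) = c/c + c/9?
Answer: 736942406155165/35577592002 ≈ 20714.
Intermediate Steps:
t = -500853/92158 (t = 500853*(-1/92158) = -500853/92158 ≈ -5.4347)
S(c) = 1 + c/9 (S(c) = 1 + c*(⅑) = 1 + c/9)
-112573/t + S(-583)/331492 = -112573/(-500853/92158) + (1 + (⅑)*(-583))/331492 = -112573*(-92158/500853) + (1 - 583/9)*(1/331492) = 10374502534/500853 - 574/9*1/331492 = 10374502534/500853 - 41/213102 = 736942406155165/35577592002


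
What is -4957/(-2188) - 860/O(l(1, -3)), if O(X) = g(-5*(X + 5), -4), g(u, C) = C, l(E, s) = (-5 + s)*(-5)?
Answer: 475377/2188 ≈ 217.27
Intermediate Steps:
l(E, s) = 25 - 5*s
O(X) = -4
-4957/(-2188) - 860/O(l(1, -3)) = -4957/(-2188) - 860/(-4) = -4957*(-1/2188) - 860*(-1/4) = 4957/2188 + 215 = 475377/2188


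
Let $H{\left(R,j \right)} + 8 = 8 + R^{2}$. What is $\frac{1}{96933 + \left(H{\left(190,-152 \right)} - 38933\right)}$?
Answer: $\frac{1}{94100} \approx 1.0627 \cdot 10^{-5}$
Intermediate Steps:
$H{\left(R,j \right)} = R^{2}$ ($H{\left(R,j \right)} = -8 + \left(8 + R^{2}\right) = R^{2}$)
$\frac{1}{96933 + \left(H{\left(190,-152 \right)} - 38933\right)} = \frac{1}{96933 - \left(38933 - 190^{2}\right)} = \frac{1}{96933 + \left(36100 - 38933\right)} = \frac{1}{96933 - 2833} = \frac{1}{94100}$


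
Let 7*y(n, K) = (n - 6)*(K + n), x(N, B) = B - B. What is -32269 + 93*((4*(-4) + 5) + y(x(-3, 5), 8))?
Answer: -237508/7 ≈ -33930.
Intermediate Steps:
x(N, B) = 0
y(n, K) = (-6 + n)*(K + n)/7 (y(n, K) = ((n - 6)*(K + n))/7 = ((-6 + n)*(K + n))/7 = (-6 + n)*(K + n)/7)
-32269 + 93*((4*(-4) + 5) + y(x(-3, 5), 8)) = -32269 + 93*((4*(-4) + 5) + (-6/7*8 - 6/7*0 + (⅐)*0² + (⅐)*8*0)) = -32269 + 93*((-16 + 5) + (-48/7 + 0 + (⅐)*0 + 0)) = -32269 + 93*(-11 + (-48/7 + 0 + 0 + 0)) = -32269 + 93*(-11 - 48/7) = -32269 + 93*(-125/7) = -32269 - 11625/7 = -237508/7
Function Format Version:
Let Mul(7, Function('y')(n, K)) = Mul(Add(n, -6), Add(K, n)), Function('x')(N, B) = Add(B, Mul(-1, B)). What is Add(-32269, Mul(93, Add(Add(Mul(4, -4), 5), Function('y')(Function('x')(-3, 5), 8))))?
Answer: Rational(-237508, 7) ≈ -33930.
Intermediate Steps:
Function('x')(N, B) = 0
Function('y')(n, K) = Mul(Rational(1, 7), Add(-6, n), Add(K, n)) (Function('y')(n, K) = Mul(Rational(1, 7), Mul(Add(n, -6), Add(K, n))) = Mul(Rational(1, 7), Mul(Add(-6, n), Add(K, n))) = Mul(Rational(1, 7), Add(-6, n), Add(K, n)))
Add(-32269, Mul(93, Add(Add(Mul(4, -4), 5), Function('y')(Function('x')(-3, 5), 8)))) = Add(-32269, Mul(93, Add(Add(Mul(4, -4), 5), Add(Mul(Rational(-6, 7), 8), Mul(Rational(-6, 7), 0), Mul(Rational(1, 7), Pow(0, 2)), Mul(Rational(1, 7), 8, 0))))) = Add(-32269, Mul(93, Add(Add(-16, 5), Add(Rational(-48, 7), 0, Mul(Rational(1, 7), 0), 0)))) = Add(-32269, Mul(93, Add(-11, Add(Rational(-48, 7), 0, 0, 0)))) = Add(-32269, Mul(93, Add(-11, Rational(-48, 7)))) = Add(-32269, Mul(93, Rational(-125, 7))) = Add(-32269, Rational(-11625, 7)) = Rational(-237508, 7)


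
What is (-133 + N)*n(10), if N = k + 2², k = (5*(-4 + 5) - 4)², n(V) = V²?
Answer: -12800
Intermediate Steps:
k = 1 (k = (5*1 - 4)² = (5 - 4)² = 1² = 1)
N = 5 (N = 1 + 2² = 1 + 4 = 5)
(-133 + N)*n(10) = (-133 + 5)*10² = -128*100 = -12800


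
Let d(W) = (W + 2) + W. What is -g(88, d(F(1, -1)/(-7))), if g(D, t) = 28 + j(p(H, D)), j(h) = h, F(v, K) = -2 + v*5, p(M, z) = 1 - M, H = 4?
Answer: -25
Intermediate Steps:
F(v, K) = -2 + 5*v
d(W) = 2 + 2*W (d(W) = (2 + W) + W = 2 + 2*W)
g(D, t) = 25 (g(D, t) = 28 + (1 - 1*4) = 28 + (1 - 4) = 28 - 3 = 25)
-g(88, d(F(1, -1)/(-7))) = -1*25 = -25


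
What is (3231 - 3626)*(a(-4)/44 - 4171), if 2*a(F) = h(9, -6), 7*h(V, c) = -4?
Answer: 253722325/154 ≈ 1.6475e+6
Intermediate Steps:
h(V, c) = -4/7 (h(V, c) = (⅐)*(-4) = -4/7)
a(F) = -2/7 (a(F) = (½)*(-4/7) = -2/7)
(3231 - 3626)*(a(-4)/44 - 4171) = (3231 - 3626)*(-2/7/44 - 4171) = -395*(-2/7*1/44 - 4171) = -395*(-1/154 - 4171) = -395*(-642335/154) = 253722325/154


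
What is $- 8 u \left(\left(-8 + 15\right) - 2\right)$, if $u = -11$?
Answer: $440$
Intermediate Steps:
$- 8 u \left(\left(-8 + 15\right) - 2\right) = \left(-8\right) \left(-11\right) \left(\left(-8 + 15\right) - 2\right) = 88 \left(7 - 2\right) = 88 \cdot 5 = 440$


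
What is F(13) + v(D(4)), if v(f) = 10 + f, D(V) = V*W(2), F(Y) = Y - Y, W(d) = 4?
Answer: 26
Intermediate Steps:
F(Y) = 0
D(V) = 4*V (D(V) = V*4 = 4*V)
F(13) + v(D(4)) = 0 + (10 + 4*4) = 0 + (10 + 16) = 0 + 26 = 26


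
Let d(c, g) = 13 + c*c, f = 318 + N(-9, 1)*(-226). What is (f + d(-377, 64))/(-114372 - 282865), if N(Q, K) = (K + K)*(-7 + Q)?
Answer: -149692/397237 ≈ -0.37683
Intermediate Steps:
N(Q, K) = 2*K*(-7 + Q) (N(Q, K) = (2*K)*(-7 + Q) = 2*K*(-7 + Q))
f = 7550 (f = 318 + (2*1*(-7 - 9))*(-226) = 318 + (2*1*(-16))*(-226) = 318 - 32*(-226) = 318 + 7232 = 7550)
d(c, g) = 13 + c²
(f + d(-377, 64))/(-114372 - 282865) = (7550 + (13 + (-377)²))/(-114372 - 282865) = (7550 + (13 + 142129))/(-397237) = (7550 + 142142)*(-1/397237) = 149692*(-1/397237) = -149692/397237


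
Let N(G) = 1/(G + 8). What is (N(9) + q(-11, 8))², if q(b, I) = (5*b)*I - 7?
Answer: 57729604/289 ≈ 1.9976e+5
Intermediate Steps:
N(G) = 1/(8 + G)
q(b, I) = -7 + 5*I*b (q(b, I) = 5*I*b - 7 = -7 + 5*I*b)
(N(9) + q(-11, 8))² = (1/(8 + 9) + (-7 + 5*8*(-11)))² = (1/17 + (-7 - 440))² = (1/17 - 447)² = (-7598/17)² = 57729604/289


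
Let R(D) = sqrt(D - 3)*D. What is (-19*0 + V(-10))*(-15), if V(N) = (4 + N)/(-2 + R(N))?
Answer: 45*I/(-I + 5*sqrt(13)) ≈ -0.13804 + 2.4885*I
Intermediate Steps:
R(D) = D*sqrt(-3 + D) (R(D) = sqrt(-3 + D)*D = D*sqrt(-3 + D))
V(N) = (4 + N)/(-2 + N*sqrt(-3 + N))
(-19*0 + V(-10))*(-15) = (-19*0 + (4 - 10)/(-2 - 10*sqrt(-3 - 10)))*(-15) = (0 - 6/(-2 - 10*I*sqrt(13)))*(-15) = -6/(-2 - 10*I*sqrt(13))*(-15) = 90/(-2 - 10*I*sqrt(13))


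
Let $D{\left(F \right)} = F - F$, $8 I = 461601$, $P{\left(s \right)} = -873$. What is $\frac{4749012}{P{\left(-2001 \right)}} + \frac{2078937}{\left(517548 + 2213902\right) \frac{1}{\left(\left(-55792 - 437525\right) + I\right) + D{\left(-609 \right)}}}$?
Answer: $- \frac{142858308107203}{423921040} \approx -3.3699 \cdot 10^{5}$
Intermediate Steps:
$I = \frac{461601}{8}$ ($I = \frac{1}{8} \cdot 461601 = \frac{461601}{8} \approx 57700.0$)
$D{\left(F \right)} = 0$
$\frac{4749012}{P{\left(-2001 \right)}} + \frac{2078937}{\left(517548 + 2213902\right) \frac{1}{\left(\left(-55792 - 437525\right) + I\right) + D{\left(-609 \right)}}} = \frac{4749012}{-873} + \frac{2078937}{\left(517548 + 2213902\right) \frac{1}{\left(\left(-55792 - 437525\right) + \frac{461601}{8}\right) + 0}} = 4749012 \left(- \frac{1}{873}\right) + \frac{2078937}{2731450 \frac{1}{\left(-493317 + \frac{461601}{8}\right) + 0}} = - \frac{527668}{97} + \frac{2078937}{2731450 \frac{1}{- \frac{3484935}{8} + 0}} = - \frac{527668}{97} + \frac{2078937}{2731450 \frac{1}{- \frac{3484935}{8}}} = - \frac{527668}{97} + \frac{2078937}{2731450 \left(- \frac{8}{3484935}\right)} = - \frac{527668}{97} + \frac{2078937}{- \frac{4370320}{696987}} = - \frac{527668}{97} + 2078937 \left(- \frac{696987}{4370320}\right) = - \frac{527668}{97} - \frac{1448992062819}{4370320} = - \frac{142858308107203}{423921040}$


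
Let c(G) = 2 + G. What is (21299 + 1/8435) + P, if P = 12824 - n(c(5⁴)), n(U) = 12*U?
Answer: 224362566/8435 ≈ 26599.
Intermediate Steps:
P = 5300 (P = 12824 - 12*(2 + 5⁴) = 12824 - 12*(2 + 625) = 12824 - 12*627 = 12824 - 1*7524 = 12824 - 7524 = 5300)
(21299 + 1/8435) + P = (21299 + 1/8435) + 5300 = 179657066/8435 + 5300 = 224362566/8435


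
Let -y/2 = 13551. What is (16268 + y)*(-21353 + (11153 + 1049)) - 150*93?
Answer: 99127984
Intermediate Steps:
y = -27102 (y = -2*13551 = -27102)
(16268 + y)*(-21353 + (11153 + 1049)) - 150*93 = (16268 - 27102)*(-21353 + (11153 + 1049)) - 150*93 = -10834*(-21353 + 12202) - 1*13950 = -10834*(-9151) - 13950 = 99141934 - 13950 = 99127984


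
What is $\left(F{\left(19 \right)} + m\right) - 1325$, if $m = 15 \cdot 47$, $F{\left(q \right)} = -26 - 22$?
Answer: $-668$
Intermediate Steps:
$F{\left(q \right)} = -48$
$m = 705$
$\left(F{\left(19 \right)} + m\right) - 1325 = \left(-48 + 705\right) - 1325 = 657 - 1325 = -668$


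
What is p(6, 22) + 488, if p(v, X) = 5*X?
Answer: 598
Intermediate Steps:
p(6, 22) + 488 = 5*22 + 488 = 110 + 488 = 598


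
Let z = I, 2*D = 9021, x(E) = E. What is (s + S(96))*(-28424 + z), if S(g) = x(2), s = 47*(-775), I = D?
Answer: 1742002821/2 ≈ 8.7100e+8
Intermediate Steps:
D = 9021/2 (D = (½)*9021 = 9021/2 ≈ 4510.5)
I = 9021/2 ≈ 4510.5
s = -36425
S(g) = 2
z = 9021/2 ≈ 4510.5
(s + S(96))*(-28424 + z) = (-36425 + 2)*(-28424 + 9021/2) = -36423*(-47827/2) = 1742002821/2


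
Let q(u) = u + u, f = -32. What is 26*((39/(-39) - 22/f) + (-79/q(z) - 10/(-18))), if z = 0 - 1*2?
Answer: 37427/72 ≈ 519.82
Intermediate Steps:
z = -2 (z = 0 - 2 = -2)
q(u) = 2*u
26*((39/(-39) - 22/f) + (-79/q(z) - 10/(-18))) = 26*((39/(-39) - 22/(-32)) + (-79/(2*(-2)) - 10/(-18))) = 26*((39*(-1/39) - 22*(-1/32)) + (-79/(-4) - 10*(-1/18))) = 26*((-1 + 11/16) + (-79*(-1/4) + 5/9)) = 26*(-5/16 + (79/4 + 5/9)) = 26*(-5/16 + 731/36) = 26*(2879/144) = 37427/72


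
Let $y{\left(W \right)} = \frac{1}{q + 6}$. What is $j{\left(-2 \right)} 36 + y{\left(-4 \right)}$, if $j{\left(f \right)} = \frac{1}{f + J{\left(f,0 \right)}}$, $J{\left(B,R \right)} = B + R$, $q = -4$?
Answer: $- \frac{17}{2} \approx -8.5$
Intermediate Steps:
$y{\left(W \right)} = \frac{1}{2}$ ($y{\left(W \right)} = \frac{1}{-4 + 6} = \frac{1}{2}$)
$j{\left(f \right)} = \frac{1}{2 f}$ ($j{\left(f \right)} = \frac{1}{f + \left(f + 0\right)} = \frac{1}{f + f} = \frac{1}{2 f}$)
$j{\left(-2 \right)} 36 + y{\left(-4 \right)} = \frac{1}{2 \left(-2\right)} 36 + \frac{1}{2} = \frac{1}{2} \left(- \frac{1}{2}\right) 36 + \frac{1}{2} = \left(- \frac{1}{4}\right) 36 + \frac{1}{2} = -9 + \frac{1}{2} = - \frac{17}{2}$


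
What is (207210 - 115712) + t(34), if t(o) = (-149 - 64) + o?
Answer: 91319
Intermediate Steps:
t(o) = -213 + o
(207210 - 115712) + t(34) = (207210 - 115712) + (-213 + 34) = 91498 - 179 = 91319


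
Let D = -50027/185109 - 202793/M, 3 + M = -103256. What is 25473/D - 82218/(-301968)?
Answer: 875175291701130907/58188283558344 ≈ 15040.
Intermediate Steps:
M = -103259 (M = -3 - 103256 = -103259)
D = 32373071444/19114170231 (D = -50027/185109 - 202793/(-103259) = -50027*1/185109 - 202793*(-1/103259) = -50027/185109 + 202793/103259 = 32373071444/19114170231 ≈ 1.6937)
25473/D - 82218/(-301968) = 25473/(32373071444/19114170231) - 82218/(-301968) = 25473*(19114170231/32373071444) - 82218*(-1/301968) = 69556465470609/4624724492 + 13703/50328 = 875175291701130907/58188283558344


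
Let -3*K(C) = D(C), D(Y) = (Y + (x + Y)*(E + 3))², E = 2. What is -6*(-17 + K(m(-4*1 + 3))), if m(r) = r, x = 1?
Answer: 104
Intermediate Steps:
D(Y) = (5 + 6*Y)² (D(Y) = (Y + (1 + Y)*(2 + 3))² = (Y + (1 + Y)*5)² = (Y + (5 + 5*Y))² = (5 + 6*Y)²)
K(C) = -(5 + 6*C)²/3
-6*(-17 + K(m(-4*1 + 3))) = -6*(-17 - (5 + 6*(-4*1 + 3))²/3) = -6*(-17 - (5 + 6*(-4 + 3))²/3) = -6*(-17 - (5 + 6*(-1))²/3) = -6*(-17 - (5 - 6)²/3) = -6*(-17 - ⅓*(-1)²) = -6*(-17 - ⅓*1) = -6*(-17 - ⅓) = -6*(-52/3) = 104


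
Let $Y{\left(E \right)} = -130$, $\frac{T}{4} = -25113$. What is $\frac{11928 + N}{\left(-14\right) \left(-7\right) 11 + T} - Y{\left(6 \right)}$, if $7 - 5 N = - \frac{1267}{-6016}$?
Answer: $\frac{77646650903}{597833984} \approx 129.88$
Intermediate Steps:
$T = -100452$ ($T = 4 \left(-25113\right) = -100452$)
$N = \frac{8169}{6016}$ ($N = \frac{7}{5} - \frac{\left(-1267\right) \frac{1}{-6016}}{5} = \frac{7}{5} - \frac{\left(-1267\right) \left(- \frac{1}{6016}\right)}{5} = \frac{7}{5} - \frac{1267}{30080} = \frac{8169}{6016} \approx 1.3579$)
$\frac{11928 + N}{\left(-14\right) \left(-7\right) 11 + T} - Y{\left(6 \right)} = \frac{11928 + \frac{8169}{6016}}{\left(-14\right) \left(-7\right) 11 - 100452} - -130 = \frac{71767017}{6016 \left(98 \cdot 11 - 100452\right)} + 130 = \frac{71767017}{6016 \left(1078 - 100452\right)} + 130 = \frac{71767017}{6016 \left(-99374\right)} + 130 = \frac{71767017}{6016} \left(- \frac{1}{99374}\right) + 130 = - \frac{71767017}{597833984} + 130 = \frac{77646650903}{597833984}$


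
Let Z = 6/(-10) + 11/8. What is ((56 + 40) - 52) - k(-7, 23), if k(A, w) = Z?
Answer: 1729/40 ≈ 43.225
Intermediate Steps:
Z = 31/40 (Z = 6*(-⅒) + 11*(⅛) = -⅗ + 11/8 = 31/40 ≈ 0.77500)
k(A, w) = 31/40
((56 + 40) - 52) - k(-7, 23) = ((56 + 40) - 52) - 1*31/40 = (96 - 52) - 31/40 = 44 - 31/40 = 1729/40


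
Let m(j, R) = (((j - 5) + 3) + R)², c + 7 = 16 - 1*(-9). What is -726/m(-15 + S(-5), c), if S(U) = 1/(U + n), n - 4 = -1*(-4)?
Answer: -3267/8 ≈ -408.38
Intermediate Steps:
n = 8 (n = 4 - 1*(-4) = 4 + 4 = 8)
c = 18 (c = -7 + (16 - 1*(-9)) = -7 + (16 + 9) = -7 + 25 = 18)
S(U) = 1/(8 + U) (S(U) = 1/(U + 8) = 1/(8 + U))
m(j, R) = (-2 + R + j)² (m(j, R) = (((-5 + j) + 3) + R)² = ((-2 + j) + R)² = (-2 + R + j)²)
-726/m(-15 + S(-5), c) = -726/(-2 + 18 + (-15 + 1/(8 - 5)))² = -726/(-2 + 18 + (-15 + 1/3))² = -726/(-2 + 18 + (-15 + ⅓))² = -726/(-2 + 18 - 44/3)² = -726/((4/3)²) = -726/16/9 = -726*9/16 = -3267/8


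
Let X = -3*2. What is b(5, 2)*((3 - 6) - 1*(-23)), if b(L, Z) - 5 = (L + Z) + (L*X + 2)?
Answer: -320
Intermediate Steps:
X = -6
b(L, Z) = 7 + Z - 5*L (b(L, Z) = 5 + ((L + Z) + (L*(-6) + 2)) = 5 + ((L + Z) + (-6*L + 2)) = 5 + ((L + Z) + (2 - 6*L)) = 5 + (2 + Z - 5*L) = 7 + Z - 5*L)
b(5, 2)*((3 - 6) - 1*(-23)) = (7 + 2 - 5*5)*((3 - 6) - 1*(-23)) = (7 + 2 - 25)*(-3 + 23) = -16*20 = -320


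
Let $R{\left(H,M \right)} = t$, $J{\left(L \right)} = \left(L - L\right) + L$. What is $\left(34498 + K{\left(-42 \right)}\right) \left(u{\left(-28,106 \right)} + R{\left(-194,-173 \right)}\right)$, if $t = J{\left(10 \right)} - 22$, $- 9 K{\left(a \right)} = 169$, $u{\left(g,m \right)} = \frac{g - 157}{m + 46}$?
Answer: $- \frac{623418817}{1368} \approx -4.5572 \cdot 10^{5}$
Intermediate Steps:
$u{\left(g,m \right)} = \frac{-157 + g}{46 + m}$
$K{\left(a \right)} = - \frac{169}{9}$ ($K{\left(a \right)} = \left(- \frac{1}{9}\right) 169 = - \frac{169}{9}$)
$J{\left(L \right)} = L$ ($J{\left(L \right)} = 0 + L = L$)
$t = -12$ ($t = 10 - 22 = -12$)
$R{\left(H,M \right)} = -12$
$\left(34498 + K{\left(-42 \right)}\right) \left(u{\left(-28,106 \right)} + R{\left(-194,-173 \right)}\right) = \left(34498 - \frac{169}{9}\right) \left(\frac{-157 - 28}{46 + 106} - 12\right) = \frac{310313 \left(\frac{1}{152} \left(-185\right) - 12\right)}{9} = \frac{310313 \left(- \frac{185}{152} - 12\right)}{9} = \frac{310313}{9} \left(- \frac{2009}{152}\right) = - \frac{623418817}{1368}$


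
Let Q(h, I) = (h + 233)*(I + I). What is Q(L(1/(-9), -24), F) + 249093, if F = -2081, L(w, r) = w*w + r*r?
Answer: -252559327/81 ≈ -3.1180e+6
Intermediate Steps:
L(w, r) = r**2 + w**2 (L(w, r) = w**2 + r**2 = r**2 + w**2)
Q(h, I) = 2*I*(233 + h) (Q(h, I) = (233 + h)*(2*I) = 2*I*(233 + h))
Q(L(1/(-9), -24), F) + 249093 = 2*(-2081)*(233 + ((-24)**2 + (1/(-9))**2)) + 249093 = 2*(-2081)*(233 + (576 + (-1/9)**2)) + 249093 = 2*(-2081)*(233 + (576 + 1/81)) + 249093 = 2*(-2081)*(233 + 46657/81) + 249093 = 2*(-2081)*(65530/81) + 249093 = -272735860/81 + 249093 = -252559327/81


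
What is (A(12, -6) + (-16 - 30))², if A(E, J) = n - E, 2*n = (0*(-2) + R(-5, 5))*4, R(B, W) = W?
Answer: 2304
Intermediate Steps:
n = 10 (n = ((0*(-2) + 5)*4)/2 = ((0 + 5)*4)/2 = (5*4)/2 = (½)*20 = 10)
A(E, J) = 10 - E
(A(12, -6) + (-16 - 30))² = ((10 - 1*12) + (-16 - 30))² = ((10 - 12) - 46)² = (-2 - 46)² = (-48)² = 2304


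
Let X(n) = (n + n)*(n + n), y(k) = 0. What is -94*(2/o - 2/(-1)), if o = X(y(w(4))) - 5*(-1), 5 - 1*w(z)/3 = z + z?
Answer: -1128/5 ≈ -225.60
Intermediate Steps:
w(z) = 15 - 6*z (w(z) = 15 - 3*(z + z) = 15 - 6*z)
X(n) = 4*n**2 (X(n) = (2*n)*(2*n) = 4*n**2)
o = 5 (o = 4*0**2 - 5*(-1) = 4*0 + 5 = 0 + 5 = 5)
-94*(2/o - 2/(-1)) = -94*(2/5 - 2/(-1)) = -94*(2*(1/5) - 2*(-1)) = -94*(2/5 + 2) = -94*12/5 = -1128/5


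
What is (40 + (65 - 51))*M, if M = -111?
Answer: -5994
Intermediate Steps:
(40 + (65 - 51))*M = (40 + (65 - 51))*(-111) = (40 + 14)*(-111) = 54*(-111) = -5994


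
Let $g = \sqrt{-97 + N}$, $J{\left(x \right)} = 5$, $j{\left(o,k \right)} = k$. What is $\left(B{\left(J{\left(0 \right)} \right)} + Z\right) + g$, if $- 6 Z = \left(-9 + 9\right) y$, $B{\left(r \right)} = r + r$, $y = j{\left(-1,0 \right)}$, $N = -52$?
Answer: $10 + i \sqrt{149} \approx 10.0 + 12.207 i$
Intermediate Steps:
$y = 0$
$B{\left(r \right)} = 2 r$
$g = i \sqrt{149}$ ($g = \sqrt{-97 - 52} = \sqrt{-149} = i \sqrt{149} \approx 12.207 i$)
$Z = 0$ ($Z = - \frac{\left(-9 + 9\right) 0}{6} = - \frac{0 \cdot 0}{6} = \left(- \frac{1}{6}\right) 0 = 0$)
$\left(B{\left(J{\left(0 \right)} \right)} + Z\right) + g = \left(2 \cdot 5 + 0\right) + i \sqrt{149} = \left(10 + 0\right) + i \sqrt{149} = 10 + i \sqrt{149}$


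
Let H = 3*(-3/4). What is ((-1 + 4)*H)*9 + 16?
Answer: -179/4 ≈ -44.750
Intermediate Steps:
H = -9/4 (H = 3*(-3*1/4) = 3*(-3/4) = -9/4 ≈ -2.2500)
((-1 + 4)*H)*9 + 16 = ((-1 + 4)*(-9/4))*9 + 16 = (3*(-9/4))*9 + 16 = -27/4*9 + 16 = -243/4 + 16 = -179/4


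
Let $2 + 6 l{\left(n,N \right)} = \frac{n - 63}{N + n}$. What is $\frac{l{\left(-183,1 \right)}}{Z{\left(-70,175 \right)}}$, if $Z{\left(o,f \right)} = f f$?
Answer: $- \frac{59}{16721250} \approx -3.5284 \cdot 10^{-6}$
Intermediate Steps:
$l{\left(n,N \right)} = - \frac{1}{3} + \frac{-63 + n}{6 \left(N + n\right)}$ ($l{\left(n,N \right)} = - \frac{1}{3} + \frac{\left(n - 63\right) \frac{1}{N + n}}{6} = - \frac{1}{3} + \frac{\left(-63 + n\right) \frac{1}{N + n}}{6} = - \frac{1}{3} + \frac{\frac{1}{N + n} \left(-63 + n\right)}{6} = - \frac{1}{3} + \frac{-63 + n}{6 \left(N + n\right)}$)
$Z{\left(o,f \right)} = f^{2}$
$\frac{l{\left(-183,1 \right)}}{Z{\left(-70,175 \right)}} = \frac{\frac{1}{6} \frac{1}{1 - 183} \left(-63 - -183 - 2\right)}{175^{2}} = \frac{\frac{1}{6} \frac{1}{-182} \left(-63 + 183 - 2\right)}{30625} = \frac{1}{6} \left(- \frac{1}{182}\right) 118 \cdot \frac{1}{30625} = \left(- \frac{59}{546}\right) \frac{1}{30625} = - \frac{59}{16721250}$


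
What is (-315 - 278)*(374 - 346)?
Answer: -16604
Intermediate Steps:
(-315 - 278)*(374 - 346) = -593*28 = -16604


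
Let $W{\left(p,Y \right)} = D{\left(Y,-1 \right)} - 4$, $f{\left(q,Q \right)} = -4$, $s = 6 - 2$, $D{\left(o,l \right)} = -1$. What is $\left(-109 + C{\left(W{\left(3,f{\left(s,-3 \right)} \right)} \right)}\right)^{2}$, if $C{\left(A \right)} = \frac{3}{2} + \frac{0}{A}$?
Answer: $\frac{46225}{4} \approx 11556.0$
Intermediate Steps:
$s = 4$
$W{\left(p,Y \right)} = -5$ ($W{\left(p,Y \right)} = -1 - 4 = -5$)
$C{\left(A \right)} = \frac{3}{2}$ ($C{\left(A \right)} = 3 \cdot \frac{1}{2} + 0 = \frac{3}{2} + 0 = \frac{3}{2}$)
$\left(-109 + C{\left(W{\left(3,f{\left(s,-3 \right)} \right)} \right)}\right)^{2} = \left(-109 + \frac{3}{2}\right)^{2} = \left(- \frac{215}{2}\right)^{2} = \frac{46225}{4}$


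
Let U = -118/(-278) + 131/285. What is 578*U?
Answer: 20243872/39615 ≈ 511.02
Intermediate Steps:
U = 35024/39615 (U = -118*(-1/278) + 131*(1/285) = 59/139 + 131/285 = 35024/39615 ≈ 0.88411)
578*U = 578*(35024/39615) = 20243872/39615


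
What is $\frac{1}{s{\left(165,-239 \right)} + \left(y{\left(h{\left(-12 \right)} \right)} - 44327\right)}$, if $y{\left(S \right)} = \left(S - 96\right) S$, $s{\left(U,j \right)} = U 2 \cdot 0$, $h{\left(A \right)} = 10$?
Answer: $- \frac{1}{45187} \approx -2.213 \cdot 10^{-5}$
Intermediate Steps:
$s{\left(U,j \right)} = 0$ ($s{\left(U,j \right)} = 2 U 0 = 0$)
$y{\left(S \right)} = S \left(-96 + S\right)$ ($y{\left(S \right)} = \left(-96 + S\right) S = S \left(-96 + S\right)$)
$\frac{1}{s{\left(165,-239 \right)} + \left(y{\left(h{\left(-12 \right)} \right)} - 44327\right)} = \frac{1}{0 + \left(10 \left(-96 + 10\right) - 44327\right)} = \frac{1}{0 + \left(10 \left(-86\right) - 44327\right)} = \frac{1}{0 - 45187} = \frac{1}{-45187} = - \frac{1}{45187}$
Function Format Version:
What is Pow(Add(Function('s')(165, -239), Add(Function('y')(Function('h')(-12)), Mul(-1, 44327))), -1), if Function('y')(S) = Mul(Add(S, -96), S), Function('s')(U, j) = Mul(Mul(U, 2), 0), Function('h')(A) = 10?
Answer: Rational(-1, 45187) ≈ -2.2130e-5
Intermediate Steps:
Function('s')(U, j) = 0 (Function('s')(U, j) = Mul(Mul(2, U), 0) = 0)
Function('y')(S) = Mul(S, Add(-96, S)) (Function('y')(S) = Mul(Add(-96, S), S) = Mul(S, Add(-96, S)))
Pow(Add(Function('s')(165, -239), Add(Function('y')(Function('h')(-12)), Mul(-1, 44327))), -1) = Pow(Add(0, Add(Mul(10, Add(-96, 10)), Mul(-1, 44327))), -1) = Pow(Add(0, Add(Mul(10, -86), -44327)), -1) = Pow(Add(0, Add(-860, -44327)), -1) = Pow(Add(0, -45187), -1) = Pow(-45187, -1) = Rational(-1, 45187)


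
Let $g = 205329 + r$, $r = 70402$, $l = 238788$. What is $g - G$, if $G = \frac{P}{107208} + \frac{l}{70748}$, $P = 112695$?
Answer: $\frac{174276463839845}{632062632} \approx 2.7573 \cdot 10^{5}$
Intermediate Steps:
$G = \frac{2797744147}{632062632}$ ($G = \frac{112695}{107208} + \frac{238788}{70748} = 112695 \cdot \frac{1}{107208} + 238788 \cdot \frac{1}{70748} = \frac{37565}{35736} + \frac{59697}{17687} = \frac{2797744147}{632062632} \approx 4.4264$)
$g = 275731$ ($g = 205329 + 70402 = 275731$)
$g - G = 275731 - \frac{2797744147}{632062632} = \frac{174276463839845}{632062632}$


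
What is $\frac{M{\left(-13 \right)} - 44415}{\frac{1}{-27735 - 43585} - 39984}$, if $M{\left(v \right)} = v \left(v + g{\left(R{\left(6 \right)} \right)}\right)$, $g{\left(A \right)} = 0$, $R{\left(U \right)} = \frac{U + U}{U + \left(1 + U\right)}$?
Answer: $\frac{3155624720}{2851658881} \approx 1.1066$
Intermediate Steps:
$R{\left(U \right)} = \frac{2 U}{1 + 2 U}$
$M{\left(v \right)} = v^{2}$ ($M{\left(v \right)} = v \left(v + 0\right) = v v = v^{2}$)
$\frac{M{\left(-13 \right)} - 44415}{\frac{1}{-27735 - 43585} - 39984} = \frac{\left(-13\right)^{2} - 44415}{\frac{1}{-27735 - 43585} - 39984} = \frac{169 - 44415}{\frac{1}{-71320} - 39984} = - \frac{44246}{- \frac{1}{71320} - 39984} = - \frac{44246}{- \frac{2851658881}{71320}} = \left(-44246\right) \left(- \frac{71320}{2851658881}\right) = \frac{3155624720}{2851658881}$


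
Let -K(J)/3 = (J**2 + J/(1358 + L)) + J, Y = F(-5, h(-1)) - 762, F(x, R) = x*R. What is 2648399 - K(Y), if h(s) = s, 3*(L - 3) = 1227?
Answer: 2575511493/590 ≈ 4.3653e+6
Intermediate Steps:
L = 412 (L = 3 + (1/3)*1227 = 3 + 409 = 412)
F(x, R) = R*x
Y = -757 (Y = -1*(-5) - 762 = 5 - 762 = -757)
K(J) = -3*J**2 - 1771*J/590 (K(J) = -3*((J**2 + J/(1358 + 412)) + J) = -3*((J**2 + J/1770) + J) = -3*(J**2 + 1771*J/1770) = -3*J**2 - 1771*J/590)
2648399 - K(Y) = 2648399 - (-1)*(-757)*(1771 + 1770*(-757))/590 = 2648399 - (-1)*(-757)*(1771 - 1339890)/590 = 2648399 - (-1)*(-757)*(-1338119)/590 = 2648399 - 1*(-1012956083/590) = 2648399 + 1012956083/590 = 2575511493/590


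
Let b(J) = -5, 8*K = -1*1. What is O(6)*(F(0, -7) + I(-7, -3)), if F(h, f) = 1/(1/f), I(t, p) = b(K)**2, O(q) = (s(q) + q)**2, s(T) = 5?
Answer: 2178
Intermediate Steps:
K = -1/8 (K = (-1*1)/8 = (1/8)*(-1) = -1/8 ≈ -0.12500)
O(q) = (5 + q)**2
I(t, p) = 25 (I(t, p) = (-5)**2 = 25)
F(h, f) = f
O(6)*(F(0, -7) + I(-7, -3)) = (5 + 6)**2*(-7 + 25) = 11**2*18 = 121*18 = 2178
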